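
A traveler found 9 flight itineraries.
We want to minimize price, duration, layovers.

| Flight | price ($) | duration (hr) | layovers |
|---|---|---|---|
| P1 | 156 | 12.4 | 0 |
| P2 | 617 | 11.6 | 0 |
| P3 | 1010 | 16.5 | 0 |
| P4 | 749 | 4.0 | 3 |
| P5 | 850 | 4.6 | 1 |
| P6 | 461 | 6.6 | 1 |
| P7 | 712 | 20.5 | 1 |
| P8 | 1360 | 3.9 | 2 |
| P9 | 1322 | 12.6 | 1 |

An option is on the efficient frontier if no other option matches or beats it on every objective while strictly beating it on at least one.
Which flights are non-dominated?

P1, P2, P4, P5, P6, P8

P1: not dominated (best price).
P2: not dominated.
P3: dominated by P1 (price 156≤1010, duration 12.4≤16.5, layovers 0≤0).
P4: not dominated.
P5: not dominated.
P6: not dominated.
P7: dominated by P1 (price 156≤712, duration 12.4≤20.5, layovers 0≤1).
P8: not dominated (best duration).
P9: dominated by P1 (price 156≤1322, duration 12.4≤12.6, layovers 0≤1).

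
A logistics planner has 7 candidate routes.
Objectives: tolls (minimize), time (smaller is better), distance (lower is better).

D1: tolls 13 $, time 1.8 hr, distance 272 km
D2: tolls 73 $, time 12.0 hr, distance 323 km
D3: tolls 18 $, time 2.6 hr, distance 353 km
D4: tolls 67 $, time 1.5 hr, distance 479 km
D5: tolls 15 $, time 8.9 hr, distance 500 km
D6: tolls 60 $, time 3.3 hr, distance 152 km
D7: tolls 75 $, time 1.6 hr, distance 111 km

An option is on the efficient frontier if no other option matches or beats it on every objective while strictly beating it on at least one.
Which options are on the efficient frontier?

D1: not dominated (best tolls).
D2: dominated by D1 (tolls 13≤73, time 1.8≤12.0, distance 272≤323).
D3: dominated by D1 (tolls 13≤18, time 1.8≤2.6, distance 272≤353).
D4: not dominated (best time).
D5: dominated by D1 (tolls 13≤15, time 1.8≤8.9, distance 272≤500).
D6: not dominated.
D7: not dominated (best distance).

D1, D4, D6, D7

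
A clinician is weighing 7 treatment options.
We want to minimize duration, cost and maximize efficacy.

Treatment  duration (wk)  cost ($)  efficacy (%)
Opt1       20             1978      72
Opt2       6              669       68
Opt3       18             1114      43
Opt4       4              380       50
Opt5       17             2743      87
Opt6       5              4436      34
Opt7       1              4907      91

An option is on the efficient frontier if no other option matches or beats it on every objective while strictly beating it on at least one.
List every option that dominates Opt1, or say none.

none

Opt2: worse on efficacy (68 vs 72).
Opt3: worse on efficacy (43 vs 72).
Opt4: worse on efficacy (50 vs 72).
Opt5: worse on cost (2743 vs 1978).
Opt6: worse on cost (4436 vs 1978).
Opt7: worse on cost (4907 vs 1978).
No option dominates Opt1.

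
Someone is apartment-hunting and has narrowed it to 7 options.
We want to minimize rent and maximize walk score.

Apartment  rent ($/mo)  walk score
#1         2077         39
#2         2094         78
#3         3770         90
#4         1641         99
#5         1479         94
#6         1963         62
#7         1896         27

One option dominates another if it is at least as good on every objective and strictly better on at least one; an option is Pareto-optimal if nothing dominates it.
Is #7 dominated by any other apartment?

#4 vs #7: rent 1641≤1896, walk score 99≥27 — #4 is at least as good on every objective and strictly better on at least one, so #4 dominates #7.

Yes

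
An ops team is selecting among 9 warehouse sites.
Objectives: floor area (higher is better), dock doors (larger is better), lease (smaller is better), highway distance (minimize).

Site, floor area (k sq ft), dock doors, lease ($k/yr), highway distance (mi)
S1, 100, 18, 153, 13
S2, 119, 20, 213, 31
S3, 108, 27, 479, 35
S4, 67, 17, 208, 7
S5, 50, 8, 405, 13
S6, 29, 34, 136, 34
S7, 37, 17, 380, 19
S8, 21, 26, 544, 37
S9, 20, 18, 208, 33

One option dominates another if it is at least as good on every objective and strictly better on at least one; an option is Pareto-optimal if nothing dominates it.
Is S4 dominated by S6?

S6 vs S4: S6 is worse on floor area (29 vs 67), so it does not dominate S4.

No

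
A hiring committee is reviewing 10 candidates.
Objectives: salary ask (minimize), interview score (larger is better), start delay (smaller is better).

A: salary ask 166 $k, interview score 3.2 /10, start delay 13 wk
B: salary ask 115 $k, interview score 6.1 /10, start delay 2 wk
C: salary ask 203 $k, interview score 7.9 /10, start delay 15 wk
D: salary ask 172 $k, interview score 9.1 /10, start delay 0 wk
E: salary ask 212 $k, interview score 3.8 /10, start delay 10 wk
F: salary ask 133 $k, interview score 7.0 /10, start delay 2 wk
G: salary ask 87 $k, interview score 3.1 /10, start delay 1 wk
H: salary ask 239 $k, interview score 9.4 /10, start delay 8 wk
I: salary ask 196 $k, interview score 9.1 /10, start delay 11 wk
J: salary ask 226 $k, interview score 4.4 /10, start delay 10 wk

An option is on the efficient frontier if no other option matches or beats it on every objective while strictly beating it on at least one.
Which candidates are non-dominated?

A: dominated by B (salary ask 115≤166, interview score 6.1≥3.2, start delay 2≤13).
B: not dominated.
C: dominated by D (salary ask 172≤203, interview score 9.1≥7.9, start delay 0≤15).
D: not dominated (best start delay).
E: dominated by B (salary ask 115≤212, interview score 6.1≥3.8, start delay 2≤10).
F: not dominated.
G: not dominated (best salary ask).
H: not dominated (best interview score).
I: dominated by D (salary ask 172≤196, interview score 9.1≥9.1, start delay 0≤11).
J: dominated by B (salary ask 115≤226, interview score 6.1≥4.4, start delay 2≤10).

B, D, F, G, H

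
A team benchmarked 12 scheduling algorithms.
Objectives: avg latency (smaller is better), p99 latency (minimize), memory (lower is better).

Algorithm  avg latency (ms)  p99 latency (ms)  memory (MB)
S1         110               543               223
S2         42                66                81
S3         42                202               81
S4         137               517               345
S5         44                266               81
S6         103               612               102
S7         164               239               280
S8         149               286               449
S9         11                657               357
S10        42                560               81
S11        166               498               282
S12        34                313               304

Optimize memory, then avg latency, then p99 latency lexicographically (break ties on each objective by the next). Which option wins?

S2

First minimize memory: best is 81, kept {S2, S3, S5, S10}.
Then minimize avg latency: best is 42, kept {S2, S3, S10}.
Then minimize p99 latency: best is 66, kept {S2}.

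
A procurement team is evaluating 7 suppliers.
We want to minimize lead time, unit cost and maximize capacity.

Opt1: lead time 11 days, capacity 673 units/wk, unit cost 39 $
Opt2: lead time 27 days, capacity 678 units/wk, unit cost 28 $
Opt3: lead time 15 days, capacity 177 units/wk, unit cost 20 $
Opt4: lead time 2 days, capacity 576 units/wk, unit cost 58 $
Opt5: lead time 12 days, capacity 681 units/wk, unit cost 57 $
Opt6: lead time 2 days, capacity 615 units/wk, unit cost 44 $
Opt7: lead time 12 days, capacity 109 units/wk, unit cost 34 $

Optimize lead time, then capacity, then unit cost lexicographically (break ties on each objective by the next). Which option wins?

First minimize lead time: best is 2, kept {Opt4, Opt6}.
Then maximize capacity: best is 615, kept {Opt6}.

Opt6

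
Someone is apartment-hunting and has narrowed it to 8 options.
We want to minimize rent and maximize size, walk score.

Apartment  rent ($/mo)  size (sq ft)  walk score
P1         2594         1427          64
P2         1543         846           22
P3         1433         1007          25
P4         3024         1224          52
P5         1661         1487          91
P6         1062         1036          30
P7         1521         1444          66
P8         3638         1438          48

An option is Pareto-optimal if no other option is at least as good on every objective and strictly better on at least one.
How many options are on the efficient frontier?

3

P1: dominated by P5 (rent 1661≤2594, size 1487≥1427, walk score 91≥64).
P2: dominated by P3 (rent 1433≤1543, size 1007≥846, walk score 25≥22).
P3: dominated by P6 (rent 1062≤1433, size 1036≥1007, walk score 30≥25).
P4: dominated by P1 (rent 2594≤3024, size 1427≥1224, walk score 64≥52).
P5: not dominated (best size).
P6: not dominated (best rent).
P7: not dominated.
P8: dominated by P5 (rent 1661≤3638, size 1487≥1438, walk score 91≥48).
Pareto-optimal: P5, P6, P7 → 3.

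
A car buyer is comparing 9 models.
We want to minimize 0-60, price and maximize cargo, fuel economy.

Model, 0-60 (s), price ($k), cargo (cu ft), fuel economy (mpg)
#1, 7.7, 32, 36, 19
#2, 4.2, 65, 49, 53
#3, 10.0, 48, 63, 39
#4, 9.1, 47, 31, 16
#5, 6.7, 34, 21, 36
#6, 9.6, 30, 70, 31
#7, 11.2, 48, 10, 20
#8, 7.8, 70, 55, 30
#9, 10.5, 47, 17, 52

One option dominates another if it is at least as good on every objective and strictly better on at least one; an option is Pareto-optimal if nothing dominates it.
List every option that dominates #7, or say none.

#3: 0-60 10.0≤11.2, price 48≤48, cargo 63≥10, fuel economy 39≥20 — dominates #7.
#5: 0-60 6.7≤11.2, price 34≤48, cargo 21≥10, fuel economy 36≥20 — dominates #7.
#6: 0-60 9.6≤11.2, price 30≤48, cargo 70≥10, fuel economy 31≥20 — dominates #7.
#9: 0-60 10.5≤11.2, price 47≤48, cargo 17≥10, fuel economy 52≥20 — dominates #7.
Others (#1, #2, #4, #8) are each worse than #7 on at least one objective.

#3, #5, #6, #9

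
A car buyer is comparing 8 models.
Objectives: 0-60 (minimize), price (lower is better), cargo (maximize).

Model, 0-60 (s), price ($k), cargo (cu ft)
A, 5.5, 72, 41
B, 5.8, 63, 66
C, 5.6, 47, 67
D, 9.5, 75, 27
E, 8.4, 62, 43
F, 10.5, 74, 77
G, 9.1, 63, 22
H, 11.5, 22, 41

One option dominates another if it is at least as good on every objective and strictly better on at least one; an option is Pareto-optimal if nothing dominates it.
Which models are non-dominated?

A: not dominated (best 0-60).
B: dominated by C (0-60 5.6≤5.8, price 47≤63, cargo 67≥66).
C: not dominated.
D: dominated by A (0-60 5.5≤9.5, price 72≤75, cargo 41≥27).
E: dominated by C (0-60 5.6≤8.4, price 47≤62, cargo 67≥43).
F: not dominated (best cargo).
G: dominated by B (0-60 5.8≤9.1, price 63≤63, cargo 66≥22).
H: not dominated (best price).

A, C, F, H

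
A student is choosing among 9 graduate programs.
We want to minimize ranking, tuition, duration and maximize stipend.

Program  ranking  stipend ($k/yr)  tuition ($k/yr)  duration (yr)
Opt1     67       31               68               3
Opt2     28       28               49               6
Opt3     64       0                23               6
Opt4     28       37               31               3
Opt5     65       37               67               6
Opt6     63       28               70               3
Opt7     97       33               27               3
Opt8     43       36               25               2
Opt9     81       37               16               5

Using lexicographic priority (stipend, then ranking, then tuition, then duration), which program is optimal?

First maximize stipend: best is 37, kept {Opt4, Opt5, Opt9}.
Then minimize ranking: best is 28, kept {Opt4}.

Opt4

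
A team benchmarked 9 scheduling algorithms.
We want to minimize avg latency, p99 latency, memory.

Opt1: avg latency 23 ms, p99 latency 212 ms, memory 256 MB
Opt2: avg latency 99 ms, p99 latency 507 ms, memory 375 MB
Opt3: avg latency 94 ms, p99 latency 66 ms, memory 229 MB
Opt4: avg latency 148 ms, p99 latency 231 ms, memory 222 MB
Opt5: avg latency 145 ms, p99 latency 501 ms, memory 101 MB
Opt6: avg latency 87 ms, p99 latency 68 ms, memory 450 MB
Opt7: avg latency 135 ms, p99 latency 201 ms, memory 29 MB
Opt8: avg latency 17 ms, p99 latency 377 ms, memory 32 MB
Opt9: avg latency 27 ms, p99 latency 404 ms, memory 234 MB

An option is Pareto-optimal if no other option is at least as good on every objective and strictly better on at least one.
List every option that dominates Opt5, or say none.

Opt7: avg latency 135≤145, p99 latency 201≤501, memory 29≤101 — dominates Opt5.
Opt8: avg latency 17≤145, p99 latency 377≤501, memory 32≤101 — dominates Opt5.
Others (Opt1, Opt2, Opt3, Opt4, Opt6, Opt9) are each worse than Opt5 on at least one objective.

Opt7, Opt8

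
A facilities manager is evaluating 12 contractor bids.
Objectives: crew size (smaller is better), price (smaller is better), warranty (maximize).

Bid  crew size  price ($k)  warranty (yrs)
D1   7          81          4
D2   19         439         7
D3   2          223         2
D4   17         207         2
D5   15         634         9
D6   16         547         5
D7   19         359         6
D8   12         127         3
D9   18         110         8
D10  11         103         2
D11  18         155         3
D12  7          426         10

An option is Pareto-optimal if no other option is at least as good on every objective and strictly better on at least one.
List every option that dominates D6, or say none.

D12: crew size 7≤16, price 426≤547, warranty 10≥5 — dominates D6.
Others (D1, D2, D3, D4, D5, D7, D8, D9, D10, D11) are each worse than D6 on at least one objective.

D12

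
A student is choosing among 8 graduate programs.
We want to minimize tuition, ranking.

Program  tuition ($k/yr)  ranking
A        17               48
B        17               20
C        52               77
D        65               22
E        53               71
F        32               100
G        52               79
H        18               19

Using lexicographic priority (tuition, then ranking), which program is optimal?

First minimize tuition: best is 17, kept {A, B}.
Then minimize ranking: best is 20, kept {B}.

B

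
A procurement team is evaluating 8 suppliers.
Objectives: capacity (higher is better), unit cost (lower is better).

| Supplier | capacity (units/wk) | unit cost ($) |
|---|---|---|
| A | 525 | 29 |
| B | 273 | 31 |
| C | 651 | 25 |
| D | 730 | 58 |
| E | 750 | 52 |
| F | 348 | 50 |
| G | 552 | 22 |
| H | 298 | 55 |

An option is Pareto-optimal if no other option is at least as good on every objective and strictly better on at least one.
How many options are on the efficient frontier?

A: dominated by C (capacity 651≥525, unit cost 25≤29).
B: dominated by A (capacity 525≥273, unit cost 29≤31).
C: not dominated.
D: dominated by E (capacity 750≥730, unit cost 52≤58).
E: not dominated (best capacity).
F: dominated by A (capacity 525≥348, unit cost 29≤50).
G: not dominated (best unit cost).
H: dominated by A (capacity 525≥298, unit cost 29≤55).
Pareto-optimal: C, E, G → 3.

3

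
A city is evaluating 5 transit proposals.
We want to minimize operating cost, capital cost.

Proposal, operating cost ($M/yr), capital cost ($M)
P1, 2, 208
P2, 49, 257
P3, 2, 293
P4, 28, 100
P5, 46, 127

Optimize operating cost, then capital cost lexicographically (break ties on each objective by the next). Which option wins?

First minimize operating cost: best is 2, kept {P1, P3}.
Then minimize capital cost: best is 208, kept {P1}.

P1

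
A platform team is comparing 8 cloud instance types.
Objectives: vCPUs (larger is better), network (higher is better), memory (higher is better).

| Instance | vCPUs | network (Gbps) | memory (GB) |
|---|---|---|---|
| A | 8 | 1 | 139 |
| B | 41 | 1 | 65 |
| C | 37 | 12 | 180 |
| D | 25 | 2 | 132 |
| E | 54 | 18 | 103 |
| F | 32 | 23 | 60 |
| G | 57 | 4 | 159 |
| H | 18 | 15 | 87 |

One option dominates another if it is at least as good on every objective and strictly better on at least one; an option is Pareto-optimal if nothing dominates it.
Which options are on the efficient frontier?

C, E, F, G

A: dominated by C (vCPUs 37≥8, network 12≥1, memory 180≥139).
B: dominated by E (vCPUs 54≥41, network 18≥1, memory 103≥65).
C: not dominated (best memory).
D: dominated by C (vCPUs 37≥25, network 12≥2, memory 180≥132).
E: not dominated.
F: not dominated (best network).
G: not dominated (best vCPUs).
H: dominated by E (vCPUs 54≥18, network 18≥15, memory 103≥87).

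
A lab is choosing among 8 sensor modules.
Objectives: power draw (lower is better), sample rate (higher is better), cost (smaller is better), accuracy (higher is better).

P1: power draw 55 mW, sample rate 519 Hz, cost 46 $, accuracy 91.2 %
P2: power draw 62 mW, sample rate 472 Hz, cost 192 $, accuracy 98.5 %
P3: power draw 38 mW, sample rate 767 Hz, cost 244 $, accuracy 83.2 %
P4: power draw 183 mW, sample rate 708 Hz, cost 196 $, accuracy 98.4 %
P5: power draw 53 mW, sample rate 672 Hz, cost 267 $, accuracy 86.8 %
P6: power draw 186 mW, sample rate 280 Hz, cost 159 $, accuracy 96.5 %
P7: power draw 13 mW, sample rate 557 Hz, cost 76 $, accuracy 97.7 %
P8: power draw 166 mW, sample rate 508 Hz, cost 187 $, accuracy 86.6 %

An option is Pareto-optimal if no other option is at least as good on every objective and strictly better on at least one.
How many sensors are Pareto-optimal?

P1: not dominated (best cost).
P2: not dominated (best accuracy).
P3: not dominated (best sample rate).
P4: not dominated.
P5: not dominated.
P6: dominated by P7 (power draw 13≤186, sample rate 557≥280, cost 76≤159, accuracy 97.7≥96.5).
P7: not dominated (best power draw).
P8: dominated by P1 (power draw 55≤166, sample rate 519≥508, cost 46≤187, accuracy 91.2≥86.6).
Pareto-optimal: P1, P2, P3, P4, P5, P7 → 6.

6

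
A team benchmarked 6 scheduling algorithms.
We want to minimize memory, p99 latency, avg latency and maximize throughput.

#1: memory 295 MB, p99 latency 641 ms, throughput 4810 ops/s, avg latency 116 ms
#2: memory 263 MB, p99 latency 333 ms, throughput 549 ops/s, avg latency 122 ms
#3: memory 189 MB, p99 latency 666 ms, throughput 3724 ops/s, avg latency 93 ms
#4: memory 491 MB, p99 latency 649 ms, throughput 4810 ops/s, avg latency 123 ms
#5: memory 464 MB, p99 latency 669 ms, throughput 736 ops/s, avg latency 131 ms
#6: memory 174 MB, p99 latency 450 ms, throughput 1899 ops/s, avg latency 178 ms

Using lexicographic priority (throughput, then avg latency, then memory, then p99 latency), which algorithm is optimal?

#1

First maximize throughput: best is 4810, kept {#1, #4}.
Then minimize avg latency: best is 116, kept {#1}.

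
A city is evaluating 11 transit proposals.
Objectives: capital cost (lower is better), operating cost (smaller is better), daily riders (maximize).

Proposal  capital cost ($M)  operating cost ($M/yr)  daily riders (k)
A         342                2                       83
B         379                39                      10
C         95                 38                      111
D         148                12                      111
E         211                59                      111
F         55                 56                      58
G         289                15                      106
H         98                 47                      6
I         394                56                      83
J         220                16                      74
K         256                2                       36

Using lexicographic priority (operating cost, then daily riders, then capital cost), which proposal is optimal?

A

First minimize operating cost: best is 2, kept {A, K}.
Then maximize daily riders: best is 83, kept {A}.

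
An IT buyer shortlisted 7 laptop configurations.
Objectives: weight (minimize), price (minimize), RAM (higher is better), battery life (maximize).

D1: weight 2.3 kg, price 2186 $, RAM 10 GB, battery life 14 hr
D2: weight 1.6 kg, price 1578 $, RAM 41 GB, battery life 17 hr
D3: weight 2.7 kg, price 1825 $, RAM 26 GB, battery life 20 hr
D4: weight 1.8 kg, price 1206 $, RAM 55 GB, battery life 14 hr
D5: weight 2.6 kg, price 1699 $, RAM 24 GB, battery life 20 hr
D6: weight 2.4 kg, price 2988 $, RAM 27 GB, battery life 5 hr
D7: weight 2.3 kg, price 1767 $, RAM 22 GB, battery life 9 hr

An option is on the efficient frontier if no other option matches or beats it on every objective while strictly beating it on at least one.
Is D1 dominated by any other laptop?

D2 vs D1: weight 1.6≤2.3, price 1578≤2186, RAM 41≥10, battery life 17≥14 — D2 is at least as good on every objective and strictly better on at least one, so D2 dominates D1.

Yes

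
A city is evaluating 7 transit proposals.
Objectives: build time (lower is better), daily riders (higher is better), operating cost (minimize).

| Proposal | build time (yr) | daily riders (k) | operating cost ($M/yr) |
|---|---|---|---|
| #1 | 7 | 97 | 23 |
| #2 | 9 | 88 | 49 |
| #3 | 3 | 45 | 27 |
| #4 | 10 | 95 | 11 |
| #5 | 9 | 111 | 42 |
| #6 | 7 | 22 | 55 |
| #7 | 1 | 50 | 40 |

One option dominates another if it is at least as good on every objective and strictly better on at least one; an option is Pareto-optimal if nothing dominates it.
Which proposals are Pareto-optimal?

#1: not dominated.
#2: dominated by #1 (build time 7≤9, daily riders 97≥88, operating cost 23≤49).
#3: not dominated.
#4: not dominated (best operating cost).
#5: not dominated (best daily riders).
#6: dominated by #1 (build time 7≤7, daily riders 97≥22, operating cost 23≤55).
#7: not dominated (best build time).

#1, #3, #4, #5, #7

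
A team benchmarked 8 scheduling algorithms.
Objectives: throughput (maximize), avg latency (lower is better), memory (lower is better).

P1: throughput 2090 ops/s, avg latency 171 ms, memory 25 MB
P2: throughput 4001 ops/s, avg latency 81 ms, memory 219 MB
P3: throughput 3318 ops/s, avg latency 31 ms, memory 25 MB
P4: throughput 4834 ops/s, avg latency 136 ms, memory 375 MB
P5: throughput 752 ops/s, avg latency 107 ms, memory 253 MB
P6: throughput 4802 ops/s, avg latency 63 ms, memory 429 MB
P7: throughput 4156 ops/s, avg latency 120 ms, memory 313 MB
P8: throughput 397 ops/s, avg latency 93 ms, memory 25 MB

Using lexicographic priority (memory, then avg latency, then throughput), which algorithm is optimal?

First minimize memory: best is 25, kept {P1, P3, P8}.
Then minimize avg latency: best is 31, kept {P3}.

P3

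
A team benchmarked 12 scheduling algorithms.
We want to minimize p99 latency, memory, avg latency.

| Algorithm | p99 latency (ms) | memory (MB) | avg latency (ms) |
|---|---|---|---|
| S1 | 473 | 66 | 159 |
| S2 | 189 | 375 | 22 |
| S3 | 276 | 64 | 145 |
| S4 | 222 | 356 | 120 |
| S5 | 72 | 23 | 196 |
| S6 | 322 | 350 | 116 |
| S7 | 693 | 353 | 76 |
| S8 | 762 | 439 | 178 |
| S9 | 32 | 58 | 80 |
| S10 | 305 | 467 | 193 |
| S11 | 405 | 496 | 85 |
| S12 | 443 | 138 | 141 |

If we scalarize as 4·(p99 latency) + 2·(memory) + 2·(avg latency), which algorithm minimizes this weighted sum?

S1: 4·473 + 2·66 + 2·159 = 2342
S2: 4·189 + 2·375 + 2·22 = 1550
S3: 4·276 + 2·64 + 2·145 = 1522
S4: 4·222 + 2·356 + 2·120 = 1840
S5: 4·72 + 2·23 + 2·196 = 726
S6: 4·322 + 2·350 + 2·116 = 2220
S7: 4·693 + 2·353 + 2·76 = 3630
S8: 4·762 + 2·439 + 2·178 = 4282
S9: 4·32 + 2·58 + 2·80 = 404
S10: 4·305 + 2·467 + 2·193 = 2540
S11: 4·405 + 2·496 + 2·85 = 2782
S12: 4·443 + 2·138 + 2·141 = 2330
Lowest: S9 at 404.

S9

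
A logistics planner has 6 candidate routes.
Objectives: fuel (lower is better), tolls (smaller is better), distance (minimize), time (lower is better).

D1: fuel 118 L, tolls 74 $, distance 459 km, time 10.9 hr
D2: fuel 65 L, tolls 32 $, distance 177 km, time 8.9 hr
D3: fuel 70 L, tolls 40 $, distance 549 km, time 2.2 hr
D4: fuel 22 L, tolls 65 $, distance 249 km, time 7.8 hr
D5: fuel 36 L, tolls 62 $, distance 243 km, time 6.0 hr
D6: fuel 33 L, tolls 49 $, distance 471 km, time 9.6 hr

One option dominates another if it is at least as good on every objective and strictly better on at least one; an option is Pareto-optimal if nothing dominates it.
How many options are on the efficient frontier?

D1: dominated by D2 (fuel 65≤118, tolls 32≤74, distance 177≤459, time 8.9≤10.9).
D2: not dominated (best tolls).
D3: not dominated (best time).
D4: not dominated (best fuel).
D5: not dominated.
D6: not dominated.
Pareto-optimal: D2, D3, D4, D5, D6 → 5.

5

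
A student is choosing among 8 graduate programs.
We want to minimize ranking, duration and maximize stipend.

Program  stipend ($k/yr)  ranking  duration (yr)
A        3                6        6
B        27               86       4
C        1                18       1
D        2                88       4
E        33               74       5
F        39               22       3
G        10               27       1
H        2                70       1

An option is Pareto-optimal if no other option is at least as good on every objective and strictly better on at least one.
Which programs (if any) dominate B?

F

F: stipend 39≥27, ranking 22≤86, duration 3≤4 — dominates B.
Others (A, C, D, E, G, H) are each worse than B on at least one objective.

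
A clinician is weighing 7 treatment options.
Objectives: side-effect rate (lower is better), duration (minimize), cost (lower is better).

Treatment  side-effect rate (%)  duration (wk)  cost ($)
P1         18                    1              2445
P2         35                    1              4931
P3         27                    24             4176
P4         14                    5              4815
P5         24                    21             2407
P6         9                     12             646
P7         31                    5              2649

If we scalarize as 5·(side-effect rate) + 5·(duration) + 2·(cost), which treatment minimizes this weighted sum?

P6

P1: 5·18 + 5·1 + 2·2445 = 4985
P2: 5·35 + 5·1 + 2·4931 = 10042
P3: 5·27 + 5·24 + 2·4176 = 8607
P4: 5·14 + 5·5 + 2·4815 = 9725
P5: 5·24 + 5·21 + 2·2407 = 5039
P6: 5·9 + 5·12 + 2·646 = 1397
P7: 5·31 + 5·5 + 2·2649 = 5478
Lowest: P6 at 1397.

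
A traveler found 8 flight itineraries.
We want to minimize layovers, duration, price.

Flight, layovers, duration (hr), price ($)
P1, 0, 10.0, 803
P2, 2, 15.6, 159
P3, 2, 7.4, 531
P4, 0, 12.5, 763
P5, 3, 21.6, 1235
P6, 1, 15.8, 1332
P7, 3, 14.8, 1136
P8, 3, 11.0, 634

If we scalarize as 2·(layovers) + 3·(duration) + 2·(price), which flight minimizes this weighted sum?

P2

P1: 2·0 + 3·10.0 + 2·803 = 1636.0
P2: 2·2 + 3·15.6 + 2·159 = 368.8
P3: 2·2 + 3·7.4 + 2·531 = 1088.2
P4: 2·0 + 3·12.5 + 2·763 = 1563.5
P5: 2·3 + 3·21.6 + 2·1235 = 2540.8
P6: 2·1 + 3·15.8 + 2·1332 = 2713.4
P7: 2·3 + 3·14.8 + 2·1136 = 2322.4
P8: 2·3 + 3·11.0 + 2·634 = 1307.0
Lowest: P2 at 368.8.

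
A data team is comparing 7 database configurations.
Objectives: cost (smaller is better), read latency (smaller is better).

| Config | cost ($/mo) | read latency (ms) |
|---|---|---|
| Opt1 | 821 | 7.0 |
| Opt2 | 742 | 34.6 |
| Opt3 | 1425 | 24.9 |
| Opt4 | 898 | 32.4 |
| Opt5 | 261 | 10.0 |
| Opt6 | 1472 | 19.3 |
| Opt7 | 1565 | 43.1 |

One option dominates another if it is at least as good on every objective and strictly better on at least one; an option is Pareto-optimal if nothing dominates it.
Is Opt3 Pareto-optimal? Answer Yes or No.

No

Opt1 vs Opt3: cost 821≤1425, read latency 7.0≤24.9 — Opt1 is at least as good on every objective and strictly better on at least one, so Opt1 dominates Opt3.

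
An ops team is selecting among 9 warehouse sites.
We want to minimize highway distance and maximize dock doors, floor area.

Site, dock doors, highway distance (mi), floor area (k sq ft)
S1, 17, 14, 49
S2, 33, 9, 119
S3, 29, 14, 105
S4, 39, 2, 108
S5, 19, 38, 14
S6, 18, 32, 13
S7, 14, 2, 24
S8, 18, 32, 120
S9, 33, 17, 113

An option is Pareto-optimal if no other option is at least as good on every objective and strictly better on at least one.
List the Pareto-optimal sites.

S1: dominated by S2 (dock doors 33≥17, highway distance 9≤14, floor area 119≥49).
S2: not dominated.
S3: dominated by S2 (dock doors 33≥29, highway distance 9≤14, floor area 119≥105).
S4: not dominated (best dock doors).
S5: dominated by S2 (dock doors 33≥19, highway distance 9≤38, floor area 119≥14).
S6: dominated by S2 (dock doors 33≥18, highway distance 9≤32, floor area 119≥13).
S7: dominated by S4 (dock doors 39≥14, highway distance 2≤2, floor area 108≥24).
S8: not dominated (best floor area).
S9: dominated by S2 (dock doors 33≥33, highway distance 9≤17, floor area 119≥113).

S2, S4, S8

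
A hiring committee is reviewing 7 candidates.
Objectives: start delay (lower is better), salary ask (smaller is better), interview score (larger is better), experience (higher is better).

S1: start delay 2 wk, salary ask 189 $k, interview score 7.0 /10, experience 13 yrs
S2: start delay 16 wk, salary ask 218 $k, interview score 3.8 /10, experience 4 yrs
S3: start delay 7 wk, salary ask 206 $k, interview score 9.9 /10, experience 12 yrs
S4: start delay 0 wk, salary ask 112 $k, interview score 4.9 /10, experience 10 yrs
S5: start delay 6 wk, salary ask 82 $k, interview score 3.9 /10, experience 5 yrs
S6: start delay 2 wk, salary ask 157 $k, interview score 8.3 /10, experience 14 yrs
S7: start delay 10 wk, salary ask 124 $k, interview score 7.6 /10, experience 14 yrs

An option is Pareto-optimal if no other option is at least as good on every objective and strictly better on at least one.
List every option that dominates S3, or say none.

none

S1: worse on interview score (7.0 vs 9.9).
S2: worse on start delay (16 vs 7).
S4: worse on interview score (4.9 vs 9.9).
S5: worse on interview score (3.9 vs 9.9).
S6: worse on interview score (8.3 vs 9.9).
S7: worse on start delay (10 vs 7).
No option dominates S3.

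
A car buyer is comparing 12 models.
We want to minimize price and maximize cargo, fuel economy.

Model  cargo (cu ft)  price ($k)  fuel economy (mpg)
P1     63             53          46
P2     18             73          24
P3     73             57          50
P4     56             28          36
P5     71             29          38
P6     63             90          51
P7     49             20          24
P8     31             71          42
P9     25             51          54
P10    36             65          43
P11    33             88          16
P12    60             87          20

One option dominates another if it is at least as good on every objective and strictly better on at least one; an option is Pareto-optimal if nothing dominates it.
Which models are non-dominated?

P1, P3, P4, P5, P6, P7, P9

P1: not dominated.
P2: dominated by P1 (cargo 63≥18, price 53≤73, fuel economy 46≥24).
P3: not dominated (best cargo).
P4: not dominated.
P5: not dominated.
P6: not dominated.
P7: not dominated (best price).
P8: dominated by P1 (cargo 63≥31, price 53≤71, fuel economy 46≥42).
P9: not dominated (best fuel economy).
P10: dominated by P1 (cargo 63≥36, price 53≤65, fuel economy 46≥43).
P11: dominated by P1 (cargo 63≥33, price 53≤88, fuel economy 46≥16).
P12: dominated by P1 (cargo 63≥60, price 53≤87, fuel economy 46≥20).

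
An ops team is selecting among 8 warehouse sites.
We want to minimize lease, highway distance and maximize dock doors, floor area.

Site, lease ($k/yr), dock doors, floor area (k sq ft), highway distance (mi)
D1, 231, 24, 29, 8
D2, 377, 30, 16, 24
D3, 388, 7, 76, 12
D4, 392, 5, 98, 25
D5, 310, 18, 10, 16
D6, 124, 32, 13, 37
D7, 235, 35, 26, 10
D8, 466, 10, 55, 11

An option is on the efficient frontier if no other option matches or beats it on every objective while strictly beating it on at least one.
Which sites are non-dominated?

D1: not dominated (best highway distance).
D2: dominated by D7 (lease 235≤377, dock doors 35≥30, floor area 26≥16, highway distance 10≤24).
D3: not dominated.
D4: not dominated (best floor area).
D5: dominated by D1 (lease 231≤310, dock doors 24≥18, floor area 29≥10, highway distance 8≤16).
D6: not dominated (best lease).
D7: not dominated (best dock doors).
D8: not dominated.

D1, D3, D4, D6, D7, D8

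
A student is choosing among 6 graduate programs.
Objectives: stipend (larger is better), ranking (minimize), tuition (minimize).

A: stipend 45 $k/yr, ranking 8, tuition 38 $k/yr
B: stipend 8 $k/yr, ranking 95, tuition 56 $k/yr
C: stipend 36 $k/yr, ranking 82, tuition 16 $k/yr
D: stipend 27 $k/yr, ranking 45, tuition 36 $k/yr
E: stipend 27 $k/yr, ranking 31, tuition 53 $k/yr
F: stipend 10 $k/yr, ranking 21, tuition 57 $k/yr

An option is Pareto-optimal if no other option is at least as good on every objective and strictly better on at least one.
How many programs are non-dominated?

A: not dominated (best stipend).
B: dominated by A (stipend 45≥8, ranking 8≤95, tuition 38≤56).
C: not dominated (best tuition).
D: not dominated.
E: dominated by A (stipend 45≥27, ranking 8≤31, tuition 38≤53).
F: dominated by A (stipend 45≥10, ranking 8≤21, tuition 38≤57).
Pareto-optimal: A, C, D → 3.

3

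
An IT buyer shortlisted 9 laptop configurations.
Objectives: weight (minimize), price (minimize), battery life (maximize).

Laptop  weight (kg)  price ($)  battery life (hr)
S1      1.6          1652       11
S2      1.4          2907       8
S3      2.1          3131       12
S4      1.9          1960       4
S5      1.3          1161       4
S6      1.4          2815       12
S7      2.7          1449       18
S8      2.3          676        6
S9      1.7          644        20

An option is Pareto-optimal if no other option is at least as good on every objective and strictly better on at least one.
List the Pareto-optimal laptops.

S1: not dominated.
S2: dominated by S6 (weight 1.4≤1.4, price 2815≤2907, battery life 12≥8).
S3: dominated by S6 (weight 1.4≤2.1, price 2815≤3131, battery life 12≥12).
S4: dominated by S1 (weight 1.6≤1.9, price 1652≤1960, battery life 11≥4).
S5: not dominated (best weight).
S6: not dominated.
S7: dominated by S9 (weight 1.7≤2.7, price 644≤1449, battery life 20≥18).
S8: dominated by S9 (weight 1.7≤2.3, price 644≤676, battery life 20≥6).
S9: not dominated (best price).

S1, S5, S6, S9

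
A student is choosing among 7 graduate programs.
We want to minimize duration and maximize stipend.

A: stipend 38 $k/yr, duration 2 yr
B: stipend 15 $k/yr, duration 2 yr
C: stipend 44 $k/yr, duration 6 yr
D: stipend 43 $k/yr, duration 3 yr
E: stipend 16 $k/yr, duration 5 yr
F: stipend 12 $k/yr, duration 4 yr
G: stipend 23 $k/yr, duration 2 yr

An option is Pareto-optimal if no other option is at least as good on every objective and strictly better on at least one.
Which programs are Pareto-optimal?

A, C, D

A: not dominated.
B: dominated by A (stipend 38≥15, duration 2≤2).
C: not dominated (best stipend).
D: not dominated.
E: dominated by A (stipend 38≥16, duration 2≤5).
F: dominated by A (stipend 38≥12, duration 2≤4).
G: dominated by A (stipend 38≥23, duration 2≤2).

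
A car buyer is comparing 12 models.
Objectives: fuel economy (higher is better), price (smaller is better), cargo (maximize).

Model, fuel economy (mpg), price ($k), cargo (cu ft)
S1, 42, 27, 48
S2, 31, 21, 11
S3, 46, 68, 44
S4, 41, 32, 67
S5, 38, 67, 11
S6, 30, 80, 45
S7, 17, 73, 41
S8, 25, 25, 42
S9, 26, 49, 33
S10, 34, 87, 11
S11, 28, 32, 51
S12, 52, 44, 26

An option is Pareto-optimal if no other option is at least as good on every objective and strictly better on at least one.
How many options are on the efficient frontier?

S1: not dominated.
S2: not dominated (best price).
S3: not dominated.
S4: not dominated (best cargo).
S5: dominated by S1 (fuel economy 42≥38, price 27≤67, cargo 48≥11).
S6: dominated by S1 (fuel economy 42≥30, price 27≤80, cargo 48≥45).
S7: dominated by S1 (fuel economy 42≥17, price 27≤73, cargo 48≥41).
S8: not dominated.
S9: dominated by S1 (fuel economy 42≥26, price 27≤49, cargo 48≥33).
S10: dominated by S1 (fuel economy 42≥34, price 27≤87, cargo 48≥11).
S11: dominated by S4 (fuel economy 41≥28, price 32≤32, cargo 67≥51).
S12: not dominated (best fuel economy).
Pareto-optimal: S1, S2, S3, S4, S8, S12 → 6.

6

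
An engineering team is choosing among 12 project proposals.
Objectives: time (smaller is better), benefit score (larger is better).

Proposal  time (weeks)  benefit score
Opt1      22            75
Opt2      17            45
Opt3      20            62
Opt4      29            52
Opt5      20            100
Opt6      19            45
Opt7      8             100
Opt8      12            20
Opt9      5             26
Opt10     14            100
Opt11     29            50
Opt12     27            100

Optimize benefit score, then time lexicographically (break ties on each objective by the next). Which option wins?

Opt7

First maximize benefit score: best is 100, kept {Opt5, Opt7, Opt10, Opt12}.
Then minimize time: best is 8, kept {Opt7}.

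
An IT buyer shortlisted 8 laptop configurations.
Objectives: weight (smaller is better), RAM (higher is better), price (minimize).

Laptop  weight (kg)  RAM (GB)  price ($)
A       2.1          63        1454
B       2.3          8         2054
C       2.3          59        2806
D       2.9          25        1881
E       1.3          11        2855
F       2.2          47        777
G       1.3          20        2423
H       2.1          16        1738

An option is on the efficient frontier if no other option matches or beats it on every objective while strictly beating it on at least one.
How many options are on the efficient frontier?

3

A: not dominated (best RAM).
B: dominated by A (weight 2.1≤2.3, RAM 63≥8, price 1454≤2054).
C: dominated by A (weight 2.1≤2.3, RAM 63≥59, price 1454≤2806).
D: dominated by A (weight 2.1≤2.9, RAM 63≥25, price 1454≤1881).
E: dominated by G (weight 1.3≤1.3, RAM 20≥11, price 2423≤2855).
F: not dominated (best price).
G: not dominated.
H: dominated by A (weight 2.1≤2.1, RAM 63≥16, price 1454≤1738).
Pareto-optimal: A, F, G → 3.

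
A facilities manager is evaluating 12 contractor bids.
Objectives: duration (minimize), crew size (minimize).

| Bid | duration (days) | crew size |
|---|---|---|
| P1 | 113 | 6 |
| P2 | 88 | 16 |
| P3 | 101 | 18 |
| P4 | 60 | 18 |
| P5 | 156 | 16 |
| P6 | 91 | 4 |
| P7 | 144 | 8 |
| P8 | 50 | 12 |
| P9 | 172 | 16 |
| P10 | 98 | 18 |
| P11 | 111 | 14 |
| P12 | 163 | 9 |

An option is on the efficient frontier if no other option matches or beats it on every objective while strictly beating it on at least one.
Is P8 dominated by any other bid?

No

P1: worse on duration (113 vs 50).
P2: worse on duration (88 vs 50).
P3: worse on duration (101 vs 50).
P4: worse on duration (60 vs 50).
P5: worse on duration (156 vs 50).
P6: worse on duration (91 vs 50).
P7: worse on duration (144 vs 50).
P9: worse on duration (172 vs 50).
P10: worse on duration (98 vs 50).
P11: worse on duration (111 vs 50).
P12: worse on duration (163 vs 50).
No option is at least as good as P8 on every objective and strictly better on one.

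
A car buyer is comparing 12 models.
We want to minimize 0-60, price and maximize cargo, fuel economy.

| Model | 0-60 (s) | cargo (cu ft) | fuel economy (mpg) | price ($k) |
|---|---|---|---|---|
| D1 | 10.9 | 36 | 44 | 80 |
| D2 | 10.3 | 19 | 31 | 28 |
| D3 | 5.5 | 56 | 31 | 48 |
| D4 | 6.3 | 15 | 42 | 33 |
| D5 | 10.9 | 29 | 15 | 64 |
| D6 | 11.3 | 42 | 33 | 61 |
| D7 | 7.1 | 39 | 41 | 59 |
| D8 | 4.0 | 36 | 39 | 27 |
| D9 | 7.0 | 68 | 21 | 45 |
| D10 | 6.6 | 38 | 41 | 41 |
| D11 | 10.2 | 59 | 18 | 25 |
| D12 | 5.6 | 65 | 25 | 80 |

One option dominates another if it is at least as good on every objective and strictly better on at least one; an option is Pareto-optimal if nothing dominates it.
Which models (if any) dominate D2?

D8

D8: 0-60 4.0≤10.3, cargo 36≥19, fuel economy 39≥31, price 27≤28 — dominates D2.
Others (D1, D3, D4, D5, D6, D7, D9, D10, D11, D12) are each worse than D2 on at least one objective.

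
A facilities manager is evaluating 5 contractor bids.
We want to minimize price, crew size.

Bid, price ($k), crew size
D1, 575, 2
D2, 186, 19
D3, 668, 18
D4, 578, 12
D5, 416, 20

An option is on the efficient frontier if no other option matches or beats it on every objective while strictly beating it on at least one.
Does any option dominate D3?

D1 vs D3: price 575≤668, crew size 2≤18 — D1 is at least as good on every objective and strictly better on at least one, so D1 dominates D3.

Yes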